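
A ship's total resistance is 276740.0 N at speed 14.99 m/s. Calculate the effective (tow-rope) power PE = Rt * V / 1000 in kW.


Formula: PE = Rt * V / 1000 (kW)
Step 1 — PE (W) = 276740.0 * 14.99 = 4148332.6 W
Step 2 — PE (kW) = 4148332.6 / 1000 ≈ 4148.3 kW (5 s.f.)

4148.3 kW


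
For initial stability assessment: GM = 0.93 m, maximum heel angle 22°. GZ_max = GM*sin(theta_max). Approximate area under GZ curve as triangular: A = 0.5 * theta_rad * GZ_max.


Formula: GZ_max = GM * sin(theta); Area = 0.5 * theta_rad * GZ_max
Step 1 — GZ_max = 0.93 * sin(22°) = 0.93 * 0.374607 = 0.348385 m
Step 2 — theta_rad = 22 * pi/180 = 0.383972 rad
Step 3 — Area = 0.5 * 0.383972 * 0.348385 ≈ 0.066885 m·rad (5 s.f.)

0.066885 m·rad


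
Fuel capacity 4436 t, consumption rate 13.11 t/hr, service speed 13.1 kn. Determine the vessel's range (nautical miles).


Formula: endurance = fuel / rate; range = endurance * speed
Step 1 — endurance = 4436 / 13.11 = 338.3677 hours
Step 2 — range = 338.3677 * 13.1 ≈ 4432.6 nautical miles (5 s.f.)

4432.6 NM


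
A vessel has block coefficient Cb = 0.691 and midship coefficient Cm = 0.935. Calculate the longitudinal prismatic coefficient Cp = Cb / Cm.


Formula: Cp = Cb / Cm
Substituting: Cp = 0.691 / 0.935
Result: Cp ≈ 0.73904 (5 s.f.)

0.73904


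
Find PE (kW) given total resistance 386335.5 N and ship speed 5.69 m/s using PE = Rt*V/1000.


Formula: PE = Rt * V / 1000 (kW)
Step 1 — PE (W) = 386335.5 * 5.69 = 2198248.995 W
Step 2 — PE (kW) = 2198248.995 / 1000 ≈ 2198.2 kW (5 s.f.)

2198.2 kW


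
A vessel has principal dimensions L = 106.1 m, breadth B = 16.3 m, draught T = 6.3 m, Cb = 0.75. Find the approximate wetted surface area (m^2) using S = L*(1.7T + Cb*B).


Formula: S = 1.7*L*T + V/T with V = Cb*L*B*T, i.e. S = L * (1.7*T + Cb*B)
Step 1 — 1.7*T = 1.7 * 6.3 = 10.71 m
Step 2 — Cb*B = 0.75 * 16.3 = 12.225 m
Step 3 — 1.7*T + Cb*B = 10.71 + 12.225 = 22.935 m
Step 4 — S = 106.1 * 22.935 ≈ 2433.4 m^2 (5 s.f.)

2433.4 m^2


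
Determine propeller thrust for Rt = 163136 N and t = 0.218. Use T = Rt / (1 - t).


Formula: T = Rt / (1 - t)
Step 1 — (1 - t) = 1 - 0.218 = 0.782
Step 2 — T = 163136 / 0.782 ≈ 208610 N (5 s.f.)

208610 N


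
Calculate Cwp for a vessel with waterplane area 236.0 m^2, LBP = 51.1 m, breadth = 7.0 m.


Formula: Cwp = Aw / (L * B)
Step 1 — L * B = 51.1 * 7.0 = 357.7 m^2
Step 2 — Cwp = 236.0 / 357.7 ≈ 0.65977 (5 s.f.)

0.65977


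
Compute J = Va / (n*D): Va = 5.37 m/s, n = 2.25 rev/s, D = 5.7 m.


Formula: J = Va / (n * D)
Step 1 — n * D = 2.25 * 5.7 = 12.825
Step 2 — J = 5.37 / 12.825 ≈ 0.41871 (5 s.f.)

0.41871


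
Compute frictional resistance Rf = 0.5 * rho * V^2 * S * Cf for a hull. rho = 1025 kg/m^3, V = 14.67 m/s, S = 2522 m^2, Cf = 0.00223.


Formula: Rf = 0.5 * rho * V^2 * S * Cf
Step 1 — V^2 = 14.67^2 = 215.2089
Step 2 — 0.5 * rho * V^2 = 0.5 * 1025 * 215.2089 = 110294.56125
Step 3 — Rf = 110294.56125 * 2522 * 0.00223 ≈ 620300 N (5 s.f.)

620300 N


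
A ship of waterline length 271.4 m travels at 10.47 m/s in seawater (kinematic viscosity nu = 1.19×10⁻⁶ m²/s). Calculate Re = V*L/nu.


Formula: Re = V * L / nu
Step 1 — V * L = 10.47 * 271.4 = 2841.558 m^2/s
Step 2 — Re = 2841.558 / 1.19e-6 = 2.39e+09

2.39e+09


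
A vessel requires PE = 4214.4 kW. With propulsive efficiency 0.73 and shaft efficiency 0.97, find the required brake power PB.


Formula: PB = PE / (eta_D * eta_S)
Step 1 — combined efficiency = eta_D * eta_S = 0.73 * 0.97 = 0.7081
Step 2 — PB = 4214.4 / 0.7081 ≈ 5951.7 kW (5 s.f.)

5951.7 kW


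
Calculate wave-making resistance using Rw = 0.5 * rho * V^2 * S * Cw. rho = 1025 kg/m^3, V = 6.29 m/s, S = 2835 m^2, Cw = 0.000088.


Formula: Rw = 0.5 * rho * V^2 * S * Cw
Step 1 — V^2 = 6.29^2 = 39.5641
Step 2 — 0.5 * rho * V^2 = 0.5 * 1025 * 39.5641 = 20276.60125
Step 3 — Rw = 20276.60125 * 2835 * 0.000088 ≈ 5058.6 N (5 s.f.)

5058.6 N


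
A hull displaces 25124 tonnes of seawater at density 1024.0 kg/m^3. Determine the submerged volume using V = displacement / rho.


Formula: V = mass / rho
Step 1 — convert tonnes to kg: 25124 t * 1000 = 25124000 kg
Step 2 — V = 25124000 / 1024.0 ≈ 24535 m^3 (5 s.f.)

24535 m^3


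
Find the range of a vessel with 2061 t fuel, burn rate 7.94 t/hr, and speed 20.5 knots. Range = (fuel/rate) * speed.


Formula: endurance = fuel / rate; range = endurance * speed
Step 1 — endurance = 2061 / 7.94 = 259.5718 hours
Step 2 — range = 259.5718 * 20.5 ≈ 5321.2 nautical miles (5 s.f.)

5321.2 NM


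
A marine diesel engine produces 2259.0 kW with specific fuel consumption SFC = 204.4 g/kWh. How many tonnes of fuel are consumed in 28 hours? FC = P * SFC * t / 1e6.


Formula: FC (tonnes) = P * SFC * t / 1,000,000
Step 1 — P * SFC * t = 2259.0 * 204.4 * 28 = 12928708.8 g
Step 2 — FC (tonnes) = 12928708.8 / 1,000,000 ≈ 12.929 tonnes (5 s.f.)

12.929 tonnes


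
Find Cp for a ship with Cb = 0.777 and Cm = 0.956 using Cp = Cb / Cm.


Formula: Cp = Cb / Cm
Substituting: Cp = 0.777 / 0.956
Result: Cp ≈ 0.81276 (5 s.f.)

0.81276


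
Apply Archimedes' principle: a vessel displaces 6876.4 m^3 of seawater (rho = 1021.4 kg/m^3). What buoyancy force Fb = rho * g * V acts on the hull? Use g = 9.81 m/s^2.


Formula: Fb = rho * g * V
Substituting: Fb = 1021.4 * 9.81 * 6876.4
Intermediate: 1021.4 * 9.81 = 10019.934
Result: Fb = 10019.934 * 6876.4 ≈ 68901000 N (5 s.f.)

68901000 N


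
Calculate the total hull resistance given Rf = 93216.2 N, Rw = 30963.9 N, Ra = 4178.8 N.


Formula: Rt = Rf + Rw + Ra
Substituting: Rt = 93216.2 + 30963.9 + 4178.8
Result: Rt = 128358.9 N

128358.9 N


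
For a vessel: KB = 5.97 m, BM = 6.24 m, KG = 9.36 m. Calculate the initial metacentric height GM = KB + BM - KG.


Formula: GM = KB + BM - KG
Step 1 — KM = KB + BM = 5.97 + 6.24 = 12.21 m
Step 2 — GM = KM - KG = 12.21 - 9.36 = 2.85 m

2.85 m


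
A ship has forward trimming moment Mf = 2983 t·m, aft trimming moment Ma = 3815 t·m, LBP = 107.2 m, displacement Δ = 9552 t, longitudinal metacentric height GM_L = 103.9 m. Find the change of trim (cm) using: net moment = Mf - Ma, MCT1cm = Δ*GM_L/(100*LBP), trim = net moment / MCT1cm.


Formula: net trimming moment = Mf - Ma; MCT1cm = Δ*GM_L/(100*LBP); trim = net moment / MCT1cm
Step 1 — net trimming moment = 2983 - 3815 = -832 t·m
Step 2 — MCT1cm = 9552 * 103.9 / (100 * 107.2) = 92.5796 t·m/cm
Step 3 — trim = -832 / 92.5796 ≈ -8.9869 cm (5 s.f.)

-8.9869 cm


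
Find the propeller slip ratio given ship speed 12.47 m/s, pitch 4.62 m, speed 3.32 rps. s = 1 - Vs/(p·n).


Formula: s = 1 - Vs / (p * n)
Step 1 — p * n = 4.62 * 3.32 = 15.3384
Step 2 — Vs / (p*n) = 12.47 / 15.3384 = 0.812992 (6 d.p.)
Step 3 — s = 1 - 0.812992 = 0.187008

0.187008


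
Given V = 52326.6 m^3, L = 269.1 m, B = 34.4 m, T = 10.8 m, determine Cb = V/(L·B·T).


Formula: Cb = V / (L * B * T)
Step 1 — L * B * T = 269.1 * 34.4 * 10.8 = 99976.032 m^3
Step 2 — Cb = 52326.6 / 99976.032 ≈ 0.52339 (5 s.f.)

0.52339


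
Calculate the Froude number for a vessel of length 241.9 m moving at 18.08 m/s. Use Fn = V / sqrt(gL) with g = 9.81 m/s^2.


Formula: Fn = V / sqrt(g * L)
Step 1 — g * L = 9.81 * 241.9 = 2373.039
Step 2 — sqrt(g * L) = sqrt(2373.039) = 48.713848
Step 3 — Fn = 18.08 / 48.713848 ≈ 0.37115 (5 s.f.)

0.37115


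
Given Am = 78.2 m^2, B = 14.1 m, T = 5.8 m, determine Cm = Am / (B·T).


Formula: Cm = Am / (B * T)
Step 1 — B * T = 14.1 * 5.8 = 81.78 m^2
Step 2 — Cm = 78.2 / 81.78 ≈ 0.95622 (5 s.f.)

0.95622


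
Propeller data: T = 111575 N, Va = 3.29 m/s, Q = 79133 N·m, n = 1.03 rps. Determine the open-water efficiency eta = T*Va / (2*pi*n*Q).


Formula: eta = T * Va / (2 * pi * n * Q)
Step 1 — numerator = T * Va = 111575 * 3.29 = 367081.75
Step 2 — 2 * pi * n = 2 * pi * 1.03 = 6.471681
Step 3 — denominator = 6.471681 * 79133 = 512123.53
Step 4 — eta = 367081.75 / 512123.53 ≈ 0.71678 (5 s.f.)

0.71678


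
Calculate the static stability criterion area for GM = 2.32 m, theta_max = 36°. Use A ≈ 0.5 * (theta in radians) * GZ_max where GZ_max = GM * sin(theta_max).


Formula: GZ_max = GM * sin(theta); Area = 0.5 * theta_rad * GZ_max
Step 1 — GZ_max = 2.32 * sin(36°) = 2.32 * 0.587785 = 1.363661 m
Step 2 — theta_rad = 36 * pi/180 = 0.628319 rad
Step 3 — Area = 0.5 * 0.628319 * 1.363661 ≈ 0.42841 m·rad (5 s.f.)

0.42841 m·rad


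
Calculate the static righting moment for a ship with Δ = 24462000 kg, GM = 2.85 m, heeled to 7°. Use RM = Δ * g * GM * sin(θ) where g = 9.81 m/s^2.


Formula: GZ = GM * sin(theta); RM = disp * g * GZ
Step 1 — GZ = 2.85 * sin(7°) = 2.85 * 0.121869 = 0.347327 m
Step 2 — RM = 24462000 * 9.81 * 0.347327 ≈ 83349000 N·m (5 s.f.)

83349000 N·m


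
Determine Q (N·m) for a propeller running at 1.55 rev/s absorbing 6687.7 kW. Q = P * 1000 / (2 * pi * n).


Formula: Q = P_W / (2 * pi * n)
Step 1 — P_W = 6687.7 kW * 1000 = 6687700.0 W
Step 2 — 2 * pi * n = 2 * pi * 1.55 = 9.738937
Step 3 — Q = 6687700.0 / 9.738937 ≈ 686700 N·m (5 s.f.)

686700 N·m


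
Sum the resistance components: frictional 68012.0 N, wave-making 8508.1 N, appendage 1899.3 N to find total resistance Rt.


Formula: Rt = Rf + Rw + Ra
Substituting: Rt = 68012.0 + 8508.1 + 1899.3
Result: Rt = 78419.4 N

78419.4 N


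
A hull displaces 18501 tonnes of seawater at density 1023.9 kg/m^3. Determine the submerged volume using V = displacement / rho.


Formula: V = mass / rho
Step 1 — convert tonnes to kg: 18501 t * 1000 = 18501000 kg
Step 2 — V = 18501000 / 1023.9 ≈ 18069 m^3 (5 s.f.)

18069 m^3


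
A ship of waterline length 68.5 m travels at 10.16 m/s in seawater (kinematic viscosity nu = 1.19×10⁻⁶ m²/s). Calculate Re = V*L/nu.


Formula: Re = V * L / nu
Step 1 — V * L = 10.16 * 68.5 = 695.96 m^2/s
Step 2 — Re = 695.96 / 1.19e-6 = 5.85e+08

5.85e+08


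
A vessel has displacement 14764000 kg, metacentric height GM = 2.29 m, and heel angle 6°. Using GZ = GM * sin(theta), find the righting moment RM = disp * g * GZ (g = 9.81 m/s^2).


Formula: GZ = GM * sin(theta); RM = disp * g * GZ
Step 1 — GZ = 2.29 * sin(6°) = 2.29 * 0.104528 = 0.239369 m
Step 2 — RM = 14764000 * 9.81 * 0.239369 ≈ 34669000 N·m (5 s.f.)

34669000 N·m


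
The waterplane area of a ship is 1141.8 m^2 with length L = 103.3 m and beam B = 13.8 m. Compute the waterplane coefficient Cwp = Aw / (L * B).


Formula: Cwp = Aw / (L * B)
Step 1 — L * B = 103.3 * 13.8 = 1425.54 m^2
Step 2 — Cwp = 1141.8 / 1425.54 ≈ 0.80096 (5 s.f.)

0.80096


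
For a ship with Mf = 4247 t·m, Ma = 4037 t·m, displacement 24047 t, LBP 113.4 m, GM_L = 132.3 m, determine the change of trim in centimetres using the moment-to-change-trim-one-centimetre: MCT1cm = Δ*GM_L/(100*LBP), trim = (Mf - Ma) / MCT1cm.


Formula: net trimming moment = Mf - Ma; MCT1cm = Δ*GM_L/(100*LBP); trim = net moment / MCT1cm
Step 1 — net trimming moment = 4247 - 4037 = 210 t·m
Step 2 — MCT1cm = 24047 * 132.3 / (100 * 113.4) = 280.5483 t·m/cm
Step 3 — trim = 210 / 280.5483 ≈ 0.74853 cm (5 s.f.)

0.74853 cm


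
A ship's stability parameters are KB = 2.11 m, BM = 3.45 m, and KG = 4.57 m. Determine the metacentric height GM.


Formula: GM = KB + BM - KG
Step 1 — KM = KB + BM = 2.11 + 3.45 = 5.56 m
Step 2 — GM = KM - KG = 5.56 - 4.57 = 0.99 m

0.99 m


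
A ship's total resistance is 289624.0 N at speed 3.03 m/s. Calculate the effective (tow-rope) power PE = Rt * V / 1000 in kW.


Formula: PE = Rt * V / 1000 (kW)
Step 1 — PE (W) = 289624.0 * 3.03 = 877560.72 W
Step 2 — PE (kW) = 877560.72 / 1000 ≈ 877.56 kW (5 s.f.)

877.56 kW


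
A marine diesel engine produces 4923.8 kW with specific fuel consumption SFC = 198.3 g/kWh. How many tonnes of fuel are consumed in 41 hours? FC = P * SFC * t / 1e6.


Formula: FC (tonnes) = P * SFC * t / 1,000,000
Step 1 — P * SFC * t = 4923.8 * 198.3 * 41 = 40031971.14 g
Step 2 — FC (tonnes) = 40031971.14 / 1,000,000 ≈ 40.032 tonnes (5 s.f.)

40.032 tonnes


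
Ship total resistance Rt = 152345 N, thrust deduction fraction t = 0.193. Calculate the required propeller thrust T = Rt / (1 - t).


Formula: T = Rt / (1 - t)
Step 1 — (1 - t) = 1 - 0.193 = 0.807
Step 2 — T = 152345 / 0.807 ≈ 188780 N (5 s.f.)

188780 N


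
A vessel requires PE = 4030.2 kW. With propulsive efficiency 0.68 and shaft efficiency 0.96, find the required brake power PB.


Formula: PB = PE / (eta_D * eta_S)
Step 1 — combined efficiency = eta_D * eta_S = 0.68 * 0.96 = 0.6528
Step 2 — PB = 4030.2 / 0.6528 ≈ 6173.7 kW (5 s.f.)

6173.7 kW


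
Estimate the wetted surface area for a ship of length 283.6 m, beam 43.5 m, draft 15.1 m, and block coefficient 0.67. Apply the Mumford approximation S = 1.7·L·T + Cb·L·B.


Formula: S = 1.7*L*T + V/T with V = Cb*L*B*T, i.e. S = L * (1.7*T + Cb*B)
Step 1 — 1.7*T = 1.7 * 15.1 = 25.67 m
Step 2 — Cb*B = 0.67 * 43.5 = 29.145 m
Step 3 — 1.7*T + Cb*B = 25.67 + 29.145 = 54.815 m
Step 4 — S = 283.6 * 54.815 ≈ 15546 m^2 (5 s.f.)

15546 m^2


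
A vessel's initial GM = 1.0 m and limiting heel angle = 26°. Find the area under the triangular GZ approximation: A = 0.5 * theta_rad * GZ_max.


Formula: GZ_max = GM * sin(theta); Area = 0.5 * theta_rad * GZ_max
Step 1 — GZ_max = 1.0 * sin(26°) = 1.0 * 0.438371 = 0.438371 m
Step 2 — theta_rad = 26 * pi/180 = 0.453786 rad
Step 3 — Area = 0.5 * 0.453786 * 0.438371 ≈ 0.099463 m·rad (5 s.f.)

0.099463 m·rad


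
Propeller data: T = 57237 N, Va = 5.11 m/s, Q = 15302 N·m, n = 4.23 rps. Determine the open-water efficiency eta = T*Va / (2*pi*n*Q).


Formula: eta = T * Va / (2 * pi * n * Q)
Step 1 — numerator = T * Va = 57237 * 5.11 = 292481.07
Step 2 — 2 * pi * n = 2 * pi * 4.23 = 26.577874
Step 3 — denominator = 26.577874 * 15302 = 406694.63
Step 4 — eta = 292481.07 / 406694.63 ≈ 0.71917 (5 s.f.)

0.71917


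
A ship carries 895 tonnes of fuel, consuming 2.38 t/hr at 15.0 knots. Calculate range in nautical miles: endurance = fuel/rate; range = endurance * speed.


Formula: endurance = fuel / rate; range = endurance * speed
Step 1 — endurance = 895 / 2.38 = 376.0504 hours
Step 2 — range = 376.0504 * 15.0 ≈ 5640.8 nautical miles (5 s.f.)

5640.8 NM


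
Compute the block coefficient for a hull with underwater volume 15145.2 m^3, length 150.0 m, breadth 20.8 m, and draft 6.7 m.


Formula: Cb = V / (L * B * T)
Step 1 — L * B * T = 150.0 * 20.8 * 6.7 = 20904.0 m^3
Step 2 — Cb = 15145.2 / 20904.0 ≈ 0.72451 (5 s.f.)

0.72451


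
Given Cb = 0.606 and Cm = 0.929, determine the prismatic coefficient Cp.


Formula: Cp = Cb / Cm
Substituting: Cp = 0.606 / 0.929
Result: Cp ≈ 0.65231 (5 s.f.)

0.65231


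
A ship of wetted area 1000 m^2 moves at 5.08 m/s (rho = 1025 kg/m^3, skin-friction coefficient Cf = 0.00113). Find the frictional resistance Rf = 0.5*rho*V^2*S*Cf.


Formula: Rf = 0.5 * rho * V^2 * S * Cf
Step 1 — V^2 = 5.08^2 = 25.8064
Step 2 — 0.5 * rho * V^2 = 0.5 * 1025 * 25.8064 = 13225.78
Step 3 — Rf = 13225.78 * 1000 * 0.00113 ≈ 14945 N (5 s.f.)

14945 N


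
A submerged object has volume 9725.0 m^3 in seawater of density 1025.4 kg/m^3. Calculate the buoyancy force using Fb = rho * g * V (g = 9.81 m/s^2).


Formula: Fb = rho * g * V
Substituting: Fb = 1025.4 * 9.81 * 9725.0
Intermediate: 1025.4 * 9.81 = 10059.174
Result: Fb = 10059.174 * 9725.0 ≈ 97825000 N (5 s.f.)

97825000 N


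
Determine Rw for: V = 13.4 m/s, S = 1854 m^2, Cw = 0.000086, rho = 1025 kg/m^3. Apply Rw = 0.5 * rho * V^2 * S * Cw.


Formula: Rw = 0.5 * rho * V^2 * S * Cw
Step 1 — V^2 = 13.4^2 = 179.56
Step 2 — 0.5 * rho * V^2 = 0.5 * 1025 * 179.56 = 92024.5
Step 3 — Rw = 92024.5 * 1854 * 0.000086 ≈ 14673 N (5 s.f.)

14673 N


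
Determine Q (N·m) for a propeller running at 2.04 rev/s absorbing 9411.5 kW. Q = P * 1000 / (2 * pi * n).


Formula: Q = P_W / (2 * pi * n)
Step 1 — P_W = 9411.5 kW * 1000 = 9411500.0 W
Step 2 — 2 * pi * n = 2 * pi * 2.04 = 12.817698
Step 3 — Q = 9411500.0 / 12.817698 ≈ 734260 N·m (5 s.f.)

734260 N·m


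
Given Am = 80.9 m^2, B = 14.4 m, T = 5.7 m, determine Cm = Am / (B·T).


Formula: Cm = Am / (B * T)
Step 1 — B * T = 14.4 * 5.7 = 82.08 m^2
Step 2 — Cm = 80.9 / 82.08 ≈ 0.98562 (5 s.f.)

0.98562


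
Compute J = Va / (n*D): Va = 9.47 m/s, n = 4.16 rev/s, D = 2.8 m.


Formula: J = Va / (n * D)
Step 1 — n * D = 4.16 * 2.8 = 11.648
Step 2 — J = 9.47 / 11.648 ≈ 0.81302 (5 s.f.)

0.81302


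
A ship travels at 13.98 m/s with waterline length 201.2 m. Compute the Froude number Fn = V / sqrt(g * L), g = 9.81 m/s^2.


Formula: Fn = V / sqrt(g * L)
Step 1 — g * L = 9.81 * 201.2 = 1973.772
Step 2 — sqrt(g * L) = sqrt(1973.772) = 44.427154
Step 3 — Fn = 13.98 / 44.427154 ≈ 0.31467 (5 s.f.)

0.31467


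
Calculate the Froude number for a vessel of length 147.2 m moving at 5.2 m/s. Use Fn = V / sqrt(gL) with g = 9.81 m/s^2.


Formula: Fn = V / sqrt(g * L)
Step 1 — g * L = 9.81 * 147.2 = 1444.032
Step 2 — sqrt(g * L) = sqrt(1444.032) = 38.000421
Step 3 — Fn = 5.2 / 38.000421 ≈ 0.13684 (5 s.f.)

0.13684


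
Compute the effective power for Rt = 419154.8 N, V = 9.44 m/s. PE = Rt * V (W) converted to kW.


Formula: PE = Rt * V / 1000 (kW)
Step 1 — PE (W) = 419154.8 * 9.44 = 3956821.312 W
Step 2 — PE (kW) = 3956821.312 / 1000 ≈ 3956.8 kW (5 s.f.)

3956.8 kW


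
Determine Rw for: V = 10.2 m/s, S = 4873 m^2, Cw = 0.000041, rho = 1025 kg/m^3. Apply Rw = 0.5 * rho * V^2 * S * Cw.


Formula: Rw = 0.5 * rho * V^2 * S * Cw
Step 1 — V^2 = 10.2^2 = 104.04
Step 2 — 0.5 * rho * V^2 = 0.5 * 1025 * 104.04 = 53320.5
Step 3 — Rw = 53320.5 * 4873 * 0.000041 ≈ 10653 N (5 s.f.)

10653 N


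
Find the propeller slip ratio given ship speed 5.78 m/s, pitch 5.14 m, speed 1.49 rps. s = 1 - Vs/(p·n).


Formula: s = 1 - Vs / (p * n)
Step 1 — p * n = 5.14 * 1.49 = 7.6586
Step 2 — Vs / (p*n) = 5.78 / 7.6586 = 0.754707 (6 d.p.)
Step 3 — s = 1 - 0.754707 = 0.245293

0.245293


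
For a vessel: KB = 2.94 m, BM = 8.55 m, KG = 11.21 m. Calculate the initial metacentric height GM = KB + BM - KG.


Formula: GM = KB + BM - KG
Step 1 — KM = KB + BM = 2.94 + 8.55 = 11.49 m
Step 2 — GM = KM - KG = 11.49 - 11.21 = 0.28 m

0.28 m


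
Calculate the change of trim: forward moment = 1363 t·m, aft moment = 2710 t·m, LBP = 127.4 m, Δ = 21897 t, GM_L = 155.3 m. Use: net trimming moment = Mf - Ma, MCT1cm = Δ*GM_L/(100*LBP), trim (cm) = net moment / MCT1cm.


Formula: net trimming moment = Mf - Ma; MCT1cm = Δ*GM_L/(100*LBP); trim = net moment / MCT1cm
Step 1 — net trimming moment = 1363 - 2710 = -1347 t·m
Step 2 — MCT1cm = 21897 * 155.3 / (100 * 127.4) = 266.9234 t·m/cm
Step 3 — trim = -1347 / 266.9234 ≈ -5.0464 cm (5 s.f.)

-5.0464 cm


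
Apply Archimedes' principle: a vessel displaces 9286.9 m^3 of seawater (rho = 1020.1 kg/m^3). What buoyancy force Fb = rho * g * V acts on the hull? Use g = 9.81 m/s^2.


Formula: Fb = rho * g * V
Substituting: Fb = 1020.1 * 9.81 * 9286.9
Intermediate: 1020.1 * 9.81 = 10007.181
Result: Fb = 10007.181 * 9286.9 ≈ 92936000 N (5 s.f.)

92936000 N


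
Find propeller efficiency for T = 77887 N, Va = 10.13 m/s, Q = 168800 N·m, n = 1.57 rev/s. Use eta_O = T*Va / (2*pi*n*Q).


Formula: eta = T * Va / (2 * pi * n * Q)
Step 1 — numerator = T * Va = 77887 * 10.13 = 788995.31
Step 2 — 2 * pi * n = 2 * pi * 1.57 = 9.864601
Step 3 — denominator = 9.864601 * 168800 = 1665144.65
Step 4 — eta = 788995.31 / 1665144.65 ≈ 0.47383 (5 s.f.)

0.47383


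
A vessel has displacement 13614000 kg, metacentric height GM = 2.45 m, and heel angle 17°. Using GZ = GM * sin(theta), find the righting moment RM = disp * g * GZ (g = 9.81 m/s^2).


Formula: GZ = GM * sin(theta); RM = disp * g * GZ
Step 1 — GZ = 2.45 * sin(17°) = 2.45 * 0.292372 = 0.716311 m
Step 2 — RM = 13614000 * 9.81 * 0.716311 ≈ 95666000 N·m (5 s.f.)

95666000 N·m


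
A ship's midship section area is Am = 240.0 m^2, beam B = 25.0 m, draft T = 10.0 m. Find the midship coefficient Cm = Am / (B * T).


Formula: Cm = Am / (B * T)
Step 1 — B * T = 25.0 * 10.0 = 250.0 m^2
Step 2 — Cm = 240.0 / 250.0 ≈ 0.96000 (5 s.f.)

0.96000


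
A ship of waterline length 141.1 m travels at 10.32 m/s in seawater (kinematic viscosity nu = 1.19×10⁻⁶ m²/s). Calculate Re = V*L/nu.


Formula: Re = V * L / nu
Step 1 — V * L = 10.32 * 141.1 = 1456.152 m^2/s
Step 2 — Re = 1456.152 / 1.19e-6 = 1.22e+09

1.22e+09


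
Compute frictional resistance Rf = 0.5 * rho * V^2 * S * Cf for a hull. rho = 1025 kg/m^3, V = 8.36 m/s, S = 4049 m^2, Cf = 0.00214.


Formula: Rf = 0.5 * rho * V^2 * S * Cf
Step 1 — V^2 = 8.36^2 = 69.8896
Step 2 — 0.5 * rho * V^2 = 0.5 * 1025 * 69.8896 = 35818.42
Step 3 — Rf = 35818.42 * 4049 * 0.00214 ≈ 310360 N (5 s.f.)

310360 N


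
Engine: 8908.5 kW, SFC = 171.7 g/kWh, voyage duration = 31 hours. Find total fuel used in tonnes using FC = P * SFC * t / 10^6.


Formula: FC (tonnes) = P * SFC * t / 1,000,000
Step 1 — P * SFC * t = 8908.5 * 171.7 * 31 = 47417272.95 g
Step 2 — FC (tonnes) = 47417272.95 / 1,000,000 ≈ 47.417 tonnes (5 s.f.)

47.417 tonnes


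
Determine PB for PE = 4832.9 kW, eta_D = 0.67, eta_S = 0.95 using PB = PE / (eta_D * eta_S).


Formula: PB = PE / (eta_D * eta_S)
Step 1 — combined efficiency = eta_D * eta_S = 0.67 * 0.95 = 0.6365
Step 2 — PB = 4832.9 / 0.6365 ≈ 7592.9 kW (5 s.f.)

7592.9 kW


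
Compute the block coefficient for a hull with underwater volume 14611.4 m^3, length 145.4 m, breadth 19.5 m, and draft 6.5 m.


Formula: Cb = V / (L * B * T)
Step 1 — L * B * T = 145.4 * 19.5 * 6.5 = 18429.45 m^3
Step 2 — Cb = 14611.4 / 18429.45 ≈ 0.79283 (5 s.f.)

0.79283


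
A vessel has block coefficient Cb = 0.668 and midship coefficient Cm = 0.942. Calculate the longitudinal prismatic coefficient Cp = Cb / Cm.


Formula: Cp = Cb / Cm
Substituting: Cp = 0.668 / 0.942
Result: Cp ≈ 0.70913 (5 s.f.)

0.70913


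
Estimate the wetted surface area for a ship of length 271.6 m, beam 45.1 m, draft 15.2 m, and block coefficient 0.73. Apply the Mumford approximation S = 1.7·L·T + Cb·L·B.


Formula: S = 1.7*L*T + V/T with V = Cb*L*B*T, i.e. S = L * (1.7*T + Cb*B)
Step 1 — 1.7*T = 1.7 * 15.2 = 25.84 m
Step 2 — Cb*B = 0.73 * 45.1 = 32.923 m
Step 3 — 1.7*T + Cb*B = 25.84 + 32.923 = 58.763 m
Step 4 — S = 271.6 * 58.763 ≈ 15960 m^2 (5 s.f.)

15960 m^2


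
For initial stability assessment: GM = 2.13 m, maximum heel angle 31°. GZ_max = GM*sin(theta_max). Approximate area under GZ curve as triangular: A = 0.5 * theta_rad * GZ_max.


Formula: GZ_max = GM * sin(theta); Area = 0.5 * theta_rad * GZ_max
Step 1 — GZ_max = 2.13 * sin(31°) = 2.13 * 0.515038 = 1.097031 m
Step 2 — theta_rad = 31 * pi/180 = 0.541052 rad
Step 3 — Area = 0.5 * 0.541052 * 1.097031 ≈ 0.29678 m·rad (5 s.f.)

0.29678 m·rad


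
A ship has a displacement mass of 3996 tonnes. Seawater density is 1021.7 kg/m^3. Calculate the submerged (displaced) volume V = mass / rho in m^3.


Formula: V = mass / rho
Step 1 — convert tonnes to kg: 3996 t * 1000 = 3996000 kg
Step 2 — V = 3996000 / 1021.7 ≈ 3911.1 m^3 (5 s.f.)

3911.1 m^3


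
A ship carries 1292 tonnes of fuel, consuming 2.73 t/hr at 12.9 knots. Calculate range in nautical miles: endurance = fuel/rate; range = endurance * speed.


Formula: endurance = fuel / rate; range = endurance * speed
Step 1 — endurance = 1292 / 2.73 = 473.2601 hours
Step 2 — range = 473.2601 * 12.9 ≈ 6105.1 nautical miles (5 s.f.)

6105.1 NM


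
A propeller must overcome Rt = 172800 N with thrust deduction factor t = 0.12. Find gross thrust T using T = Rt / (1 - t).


Formula: T = Rt / (1 - t)
Step 1 — (1 - t) = 1 - 0.12 = 0.88
Step 2 — T = 172800 / 0.88 ≈ 196360 N (5 s.f.)

196360 N


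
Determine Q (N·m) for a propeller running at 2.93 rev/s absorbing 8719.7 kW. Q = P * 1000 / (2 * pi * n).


Formula: Q = P_W / (2 * pi * n)
Step 1 — P_W = 8719.7 kW * 1000 = 8719700.0 W
Step 2 — 2 * pi * n = 2 * pi * 2.93 = 18.409733
Step 3 — Q = 8719700.0 / 18.409733 ≈ 473650 N·m (5 s.f.)

473650 N·m


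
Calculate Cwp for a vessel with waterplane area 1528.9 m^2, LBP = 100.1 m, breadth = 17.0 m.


Formula: Cwp = Aw / (L * B)
Step 1 — L * B = 100.1 * 17.0 = 1701.7 m^2
Step 2 — Cwp = 1528.9 / 1701.7 ≈ 0.89845 (5 s.f.)

0.89845


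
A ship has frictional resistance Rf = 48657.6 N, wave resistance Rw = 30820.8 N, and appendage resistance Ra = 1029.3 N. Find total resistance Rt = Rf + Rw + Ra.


Formula: Rt = Rf + Rw + Ra
Substituting: Rt = 48657.6 + 30820.8 + 1029.3
Result: Rt = 80507.7 N

80507.7 N


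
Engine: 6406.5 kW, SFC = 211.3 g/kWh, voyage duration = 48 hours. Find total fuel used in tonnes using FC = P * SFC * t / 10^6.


Formula: FC (tonnes) = P * SFC * t / 1,000,000
Step 1 — P * SFC * t = 6406.5 * 211.3 * 48 = 64977285.6 g
Step 2 — FC (tonnes) = 64977285.6 / 1,000,000 ≈ 64.977 tonnes (5 s.f.)

64.977 tonnes


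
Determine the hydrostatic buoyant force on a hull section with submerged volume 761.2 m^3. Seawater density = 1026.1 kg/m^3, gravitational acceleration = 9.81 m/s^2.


Formula: Fb = rho * g * V
Substituting: Fb = 1026.1 * 9.81 * 761.2
Intermediate: 1026.1 * 9.81 = 10066.041
Result: Fb = 10066.041 * 761.2 ≈ 7662300 N (5 s.f.)

7662300 N


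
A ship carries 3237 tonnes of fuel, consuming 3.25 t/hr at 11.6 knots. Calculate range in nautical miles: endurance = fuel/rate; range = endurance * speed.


Formula: endurance = fuel / rate; range = endurance * speed
Step 1 — endurance = 3237 / 3.25 = 996.0 hours
Step 2 — range = 996.0 * 11.6 ≈ 11554 nautical miles (5 s.f.)

11554 NM


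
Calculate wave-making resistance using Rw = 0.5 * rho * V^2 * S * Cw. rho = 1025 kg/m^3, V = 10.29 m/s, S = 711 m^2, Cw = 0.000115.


Formula: Rw = 0.5 * rho * V^2 * S * Cw
Step 1 — V^2 = 10.29^2 = 105.8841
Step 2 — 0.5 * rho * V^2 = 0.5 * 1025 * 105.8841 = 54265.60125
Step 3 — Rw = 54265.60125 * 711 * 0.000115 ≈ 4437.0 N (5 s.f.)

4437.0 N


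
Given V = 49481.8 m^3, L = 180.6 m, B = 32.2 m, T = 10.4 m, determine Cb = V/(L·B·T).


Formula: Cb = V / (L * B * T)
Step 1 — L * B * T = 180.6 * 32.2 * 10.4 = 60479.328 m^3
Step 2 — Cb = 49481.8 / 60479.328 ≈ 0.81816 (5 s.f.)

0.81816


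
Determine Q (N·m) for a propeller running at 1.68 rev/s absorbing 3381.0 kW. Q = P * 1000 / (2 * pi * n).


Formula: Q = P_W / (2 * pi * n)
Step 1 — P_W = 3381.0 kW * 1000 = 3381000.0 W
Step 2 — 2 * pi * n = 2 * pi * 1.68 = 10.555751
Step 3 — Q = 3381000.0 / 10.555751 ≈ 320300 N·m (5 s.f.)

320300 N·m


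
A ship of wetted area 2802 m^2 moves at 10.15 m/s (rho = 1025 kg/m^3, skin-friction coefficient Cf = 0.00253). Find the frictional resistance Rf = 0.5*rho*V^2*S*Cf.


Formula: Rf = 0.5 * rho * V^2 * S * Cf
Step 1 — V^2 = 10.15^2 = 103.0225
Step 2 — 0.5 * rho * V^2 = 0.5 * 1025 * 103.0225 = 52799.03125
Step 3 — Rf = 52799.03125 * 2802 * 0.00253 ≈ 374300 N (5 s.f.)

374300 N


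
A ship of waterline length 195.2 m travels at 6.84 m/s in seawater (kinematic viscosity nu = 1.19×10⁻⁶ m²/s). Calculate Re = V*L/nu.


Formula: Re = V * L / nu
Step 1 — V * L = 6.84 * 195.2 = 1335.168 m^2/s
Step 2 — Re = 1335.168 / 1.19e-6 = 1.12e+09

1.12e+09


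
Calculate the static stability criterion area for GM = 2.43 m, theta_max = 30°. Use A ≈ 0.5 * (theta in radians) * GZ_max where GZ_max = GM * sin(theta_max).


Formula: GZ_max = GM * sin(theta); Area = 0.5 * theta_rad * GZ_max
Step 1 — GZ_max = 2.43 * sin(30°) = 2.43 * 0.5 = 1.215 m
Step 2 — theta_rad = 30 * pi/180 = 0.523599 rad
Step 3 — Area = 0.5 * 0.523599 * 1.215 ≈ 0.31809 m·rad (5 s.f.)

0.31809 m·rad


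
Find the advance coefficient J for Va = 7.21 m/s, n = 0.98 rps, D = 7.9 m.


Formula: J = Va / (n * D)
Step 1 — n * D = 0.98 * 7.9 = 7.742
Step 2 — J = 7.21 / 7.742 ≈ 0.93128 (5 s.f.)

0.93128


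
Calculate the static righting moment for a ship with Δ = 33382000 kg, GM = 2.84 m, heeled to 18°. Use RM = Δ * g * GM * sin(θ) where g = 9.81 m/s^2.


Formula: GZ = GM * sin(theta); RM = disp * g * GZ
Step 1 — GZ = 2.84 * sin(18°) = 2.84 * 0.309017 = 0.877608 m
Step 2 — RM = 33382000 * 9.81 * 0.877608 ≈ 287400000 N·m (5 s.f.)

287400000 N·m


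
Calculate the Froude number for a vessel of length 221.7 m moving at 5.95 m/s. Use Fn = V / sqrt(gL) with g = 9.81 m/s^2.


Formula: Fn = V / sqrt(g * L)
Step 1 — g * L = 9.81 * 221.7 = 2174.877
Step 2 — sqrt(g * L) = sqrt(2174.877) = 46.635577
Step 3 — Fn = 5.95 / 46.635577 ≈ 0.12758 (5 s.f.)

0.12758


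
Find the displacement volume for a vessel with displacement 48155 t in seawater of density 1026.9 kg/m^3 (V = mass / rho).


Formula: V = mass / rho
Step 1 — convert tonnes to kg: 48155 t * 1000 = 48155000 kg
Step 2 — V = 48155000 / 1026.9 ≈ 46894 m^3 (5 s.f.)

46894 m^3


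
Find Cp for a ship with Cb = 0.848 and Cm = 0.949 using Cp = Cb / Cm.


Formula: Cp = Cb / Cm
Substituting: Cp = 0.848 / 0.949
Result: Cp ≈ 0.89357 (5 s.f.)

0.89357


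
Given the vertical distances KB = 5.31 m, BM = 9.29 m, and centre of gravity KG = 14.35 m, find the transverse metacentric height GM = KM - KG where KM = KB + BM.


Formula: GM = KB + BM - KG
Step 1 — KM = KB + BM = 5.31 + 9.29 = 14.6 m
Step 2 — GM = KM - KG = 14.6 - 14.35 = 0.25 m

0.25 m


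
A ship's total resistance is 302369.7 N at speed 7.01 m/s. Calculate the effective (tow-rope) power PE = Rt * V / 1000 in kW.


Formula: PE = Rt * V / 1000 (kW)
Step 1 — PE (W) = 302369.7 * 7.01 = 2119611.597 W
Step 2 — PE (kW) = 2119611.597 / 1000 ≈ 2119.6 kW (5 s.f.)

2119.6 kW


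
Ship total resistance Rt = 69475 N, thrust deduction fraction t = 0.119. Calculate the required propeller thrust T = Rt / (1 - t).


Formula: T = Rt / (1 - t)
Step 1 — (1 - t) = 1 - 0.119 = 0.881
Step 2 — T = 69475 / 0.881 ≈ 78859 N (5 s.f.)

78859 N


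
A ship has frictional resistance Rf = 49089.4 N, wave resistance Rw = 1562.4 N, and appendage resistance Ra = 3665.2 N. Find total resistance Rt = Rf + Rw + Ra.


Formula: Rt = Rf + Rw + Ra
Substituting: Rt = 49089.4 + 1562.4 + 3665.2
Result: Rt = 54317.0 N

54317.0 N


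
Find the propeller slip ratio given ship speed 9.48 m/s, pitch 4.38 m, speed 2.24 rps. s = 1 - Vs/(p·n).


Formula: s = 1 - Vs / (p * n)
Step 1 — p * n = 4.38 * 2.24 = 9.8112
Step 2 — Vs / (p*n) = 9.48 / 9.8112 = 0.966243 (6 d.p.)
Step 3 — s = 1 - 0.966243 = 0.033757

0.033757


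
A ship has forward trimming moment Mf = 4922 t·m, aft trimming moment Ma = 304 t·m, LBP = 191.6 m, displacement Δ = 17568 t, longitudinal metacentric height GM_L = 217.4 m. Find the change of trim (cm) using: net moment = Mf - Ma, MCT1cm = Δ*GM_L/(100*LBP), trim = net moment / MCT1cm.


Formula: net trimming moment = Mf - Ma; MCT1cm = Δ*GM_L/(100*LBP); trim = net moment / MCT1cm
Step 1 — net trimming moment = 4922 - 304 = 4618 t·m
Step 2 — MCT1cm = 17568 * 217.4 / (100 * 191.6) = 199.3363 t·m/cm
Step 3 — trim = 4618 / 199.3363 ≈ 23.167 cm (5 s.f.)

23.167 cm


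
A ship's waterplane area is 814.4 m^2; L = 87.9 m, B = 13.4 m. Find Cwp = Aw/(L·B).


Formula: Cwp = Aw / (L * B)
Step 1 — L * B = 87.9 * 13.4 = 1177.86 m^2
Step 2 — Cwp = 814.4 / 1177.86 ≈ 0.69142 (5 s.f.)

0.69142


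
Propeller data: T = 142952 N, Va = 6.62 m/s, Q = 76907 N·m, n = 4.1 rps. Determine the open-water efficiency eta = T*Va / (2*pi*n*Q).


Formula: eta = T * Va / (2 * pi * n * Q)
Step 1 — numerator = T * Va = 142952 * 6.62 = 946342.24
Step 2 — 2 * pi * n = 2 * pi * 4.1 = 25.76106
Step 3 — denominator = 25.76106 * 76907 = 1981205.84
Step 4 — eta = 946342.24 / 1981205.84 ≈ 0.47766 (5 s.f.)

0.47766


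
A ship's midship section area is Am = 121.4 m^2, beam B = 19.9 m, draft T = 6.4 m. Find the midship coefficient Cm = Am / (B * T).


Formula: Cm = Am / (B * T)
Step 1 — B * T = 19.9 * 6.4 = 127.36 m^2
Step 2 — Cm = 121.4 / 127.36 ≈ 0.95320 (5 s.f.)

0.95320


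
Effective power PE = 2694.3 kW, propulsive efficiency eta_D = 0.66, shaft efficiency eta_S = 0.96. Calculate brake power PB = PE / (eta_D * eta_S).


Formula: PB = PE / (eta_D * eta_S)
Step 1 — combined efficiency = eta_D * eta_S = 0.66 * 0.96 = 0.6336
Step 2 — PB = 2694.3 / 0.6336 ≈ 4252.4 kW (5 s.f.)

4252.4 kW


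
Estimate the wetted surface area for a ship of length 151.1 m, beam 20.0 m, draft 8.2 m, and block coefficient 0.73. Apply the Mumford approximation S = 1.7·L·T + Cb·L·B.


Formula: S = 1.7*L*T + V/T with V = Cb*L*B*T, i.e. S = L * (1.7*T + Cb*B)
Step 1 — 1.7*T = 1.7 * 8.2 = 13.94 m
Step 2 — Cb*B = 0.73 * 20.0 = 14.6 m
Step 3 — 1.7*T + Cb*B = 13.94 + 14.6 = 28.54 m
Step 4 — S = 151.1 * 28.54 ≈ 4312.4 m^2 (5 s.f.)

4312.4 m^2


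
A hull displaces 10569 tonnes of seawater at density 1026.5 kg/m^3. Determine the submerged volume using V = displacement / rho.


Formula: V = mass / rho
Step 1 — convert tonnes to kg: 10569 t * 1000 = 10569000 kg
Step 2 — V = 10569000 / 1026.5 ≈ 10296 m^3 (5 s.f.)

10296 m^3


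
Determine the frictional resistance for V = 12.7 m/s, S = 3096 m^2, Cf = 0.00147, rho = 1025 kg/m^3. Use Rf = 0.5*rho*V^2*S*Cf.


Formula: Rf = 0.5 * rho * V^2 * S * Cf
Step 1 — V^2 = 12.7^2 = 161.29
Step 2 — 0.5 * rho * V^2 = 0.5 * 1025 * 161.29 = 82661.125
Step 3 — Rf = 82661.125 * 3096 * 0.00147 ≈ 376200 N (5 s.f.)

376200 N


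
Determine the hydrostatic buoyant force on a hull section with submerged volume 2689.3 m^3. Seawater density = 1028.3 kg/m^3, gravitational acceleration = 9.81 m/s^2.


Formula: Fb = rho * g * V
Substituting: Fb = 1028.3 * 9.81 * 2689.3
Intermediate: 1028.3 * 9.81 = 10087.623
Result: Fb = 10087.623 * 2689.3 ≈ 27129000 N (5 s.f.)

27129000 N


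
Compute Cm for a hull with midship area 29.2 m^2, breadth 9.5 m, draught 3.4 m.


Formula: Cm = Am / (B * T)
Step 1 — B * T = 9.5 * 3.4 = 32.3 m^2
Step 2 — Cm = 29.2 / 32.3 ≈ 0.90402 (5 s.f.)

0.90402


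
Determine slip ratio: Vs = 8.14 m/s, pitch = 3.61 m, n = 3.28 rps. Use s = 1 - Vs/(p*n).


Formula: s = 1 - Vs / (p * n)
Step 1 — p * n = 3.61 * 3.28 = 11.8408
Step 2 — Vs / (p*n) = 8.14 / 11.8408 = 0.687454 (6 d.p.)
Step 3 — s = 1 - 0.687454 = 0.312546

0.312546


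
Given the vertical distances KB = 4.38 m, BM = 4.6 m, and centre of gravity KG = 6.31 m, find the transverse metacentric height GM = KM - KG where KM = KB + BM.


Formula: GM = KB + BM - KG
Step 1 — KM = KB + BM = 4.38 + 4.6 = 8.98 m
Step 2 — GM = KM - KG = 8.98 - 6.31 = 2.67 m

2.67 m


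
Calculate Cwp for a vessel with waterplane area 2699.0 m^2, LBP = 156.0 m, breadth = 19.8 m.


Formula: Cwp = Aw / (L * B)
Step 1 — L * B = 156.0 * 19.8 = 3088.8 m^2
Step 2 — Cwp = 2699.0 / 3088.8 ≈ 0.87380 (5 s.f.)

0.87380


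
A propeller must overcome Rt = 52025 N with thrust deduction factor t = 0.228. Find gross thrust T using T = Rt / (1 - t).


Formula: T = Rt / (1 - t)
Step 1 — (1 - t) = 1 - 0.228 = 0.772
Step 2 — T = 52025 / 0.772 ≈ 67390 N (5 s.f.)

67390 N


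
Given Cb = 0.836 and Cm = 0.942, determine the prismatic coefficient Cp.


Formula: Cp = Cb / Cm
Substituting: Cp = 0.836 / 0.942
Result: Cp ≈ 0.88747 (5 s.f.)

0.88747


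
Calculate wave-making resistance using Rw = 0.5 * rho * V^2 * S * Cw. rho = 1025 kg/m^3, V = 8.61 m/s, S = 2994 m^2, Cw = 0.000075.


Formula: Rw = 0.5 * rho * V^2 * S * Cw
Step 1 — V^2 = 8.61^2 = 74.1321
Step 2 — 0.5 * rho * V^2 = 0.5 * 1025 * 74.1321 = 37992.70125
Step 3 — Rw = 37992.70125 * 2994 * 0.000075 ≈ 8531.3 N (5 s.f.)

8531.3 N


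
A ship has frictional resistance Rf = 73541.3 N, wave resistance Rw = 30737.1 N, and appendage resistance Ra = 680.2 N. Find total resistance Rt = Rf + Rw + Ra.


Formula: Rt = Rf + Rw + Ra
Substituting: Rt = 73541.3 + 30737.1 + 680.2
Result: Rt = 104958.6 N

104958.6 N


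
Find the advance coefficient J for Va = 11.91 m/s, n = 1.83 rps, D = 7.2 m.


Formula: J = Va / (n * D)
Step 1 — n * D = 1.83 * 7.2 = 13.176
Step 2 — J = 11.91 / 13.176 ≈ 0.90392 (5 s.f.)

0.90392


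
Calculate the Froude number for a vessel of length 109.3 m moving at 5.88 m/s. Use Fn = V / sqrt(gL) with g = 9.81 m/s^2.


Formula: Fn = V / sqrt(g * L)
Step 1 — g * L = 9.81 * 109.3 = 1072.233
Step 2 — sqrt(g * L) = sqrt(1072.233) = 32.744969
Step 3 — Fn = 5.88 / 32.744969 ≈ 0.17957 (5 s.f.)

0.17957


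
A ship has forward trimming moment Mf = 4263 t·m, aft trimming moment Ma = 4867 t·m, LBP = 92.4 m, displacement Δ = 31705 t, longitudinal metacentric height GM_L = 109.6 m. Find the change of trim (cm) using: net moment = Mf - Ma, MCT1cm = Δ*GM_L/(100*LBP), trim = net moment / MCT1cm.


Formula: net trimming moment = Mf - Ma; MCT1cm = Δ*GM_L/(100*LBP); trim = net moment / MCT1cm
Step 1 — net trimming moment = 4263 - 4867 = -604 t·m
Step 2 — MCT1cm = 31705 * 109.6 / (100 * 92.4) = 376.068 t·m/cm
Step 3 — trim = -604 / 376.068 ≈ -1.6061 cm (5 s.f.)

-1.6061 cm


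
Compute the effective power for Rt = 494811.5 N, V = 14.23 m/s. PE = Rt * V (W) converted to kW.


Formula: PE = Rt * V / 1000 (kW)
Step 1 — PE (W) = 494811.5 * 14.23 = 7041167.645 W
Step 2 — PE (kW) = 7041167.645 / 1000 ≈ 7041.2 kW (5 s.f.)

7041.2 kW


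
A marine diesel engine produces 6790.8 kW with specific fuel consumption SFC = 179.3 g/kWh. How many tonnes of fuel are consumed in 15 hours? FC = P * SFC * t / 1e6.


Formula: FC (tonnes) = P * SFC * t / 1,000,000
Step 1 — P * SFC * t = 6790.8 * 179.3 * 15 = 18263856.6 g
Step 2 — FC (tonnes) = 18263856.6 / 1,000,000 ≈ 18.264 tonnes (5 s.f.)

18.264 tonnes


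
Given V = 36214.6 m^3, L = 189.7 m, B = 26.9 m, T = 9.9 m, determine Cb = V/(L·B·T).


Formula: Cb = V / (L * B * T)
Step 1 — L * B * T = 189.7 * 26.9 * 9.9 = 50519.007 m^3
Step 2 — Cb = 36214.6 / 50519.007 ≈ 0.71685 (5 s.f.)

0.71685


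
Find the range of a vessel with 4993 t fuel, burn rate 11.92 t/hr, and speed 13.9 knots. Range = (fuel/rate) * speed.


Formula: endurance = fuel / rate; range = endurance * speed
Step 1 — endurance = 4993 / 11.92 = 418.8758 hours
Step 2 — range = 418.8758 * 13.9 ≈ 5822.4 nautical miles (5 s.f.)

5822.4 NM


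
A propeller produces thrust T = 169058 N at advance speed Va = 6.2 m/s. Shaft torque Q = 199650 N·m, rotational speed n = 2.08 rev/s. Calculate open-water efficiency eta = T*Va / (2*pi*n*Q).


Formula: eta = T * Va / (2 * pi * n * Q)
Step 1 — numerator = T * Va = 169058 * 6.2 = 1048159.6
Step 2 — 2 * pi * n = 2 * pi * 2.08 = 13.069025
Step 3 — denominator = 13.069025 * 199650 = 2609230.84
Step 4 — eta = 1048159.6 / 2609230.84 ≈ 0.40171 (5 s.f.)

0.40171


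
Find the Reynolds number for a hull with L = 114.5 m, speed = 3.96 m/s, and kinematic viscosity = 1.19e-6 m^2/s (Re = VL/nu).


Formula: Re = V * L / nu
Step 1 — V * L = 3.96 * 114.5 = 453.42 m^2/s
Step 2 — Re = 453.42 / 1.19e-6 = 3.81e+08

3.81e+08


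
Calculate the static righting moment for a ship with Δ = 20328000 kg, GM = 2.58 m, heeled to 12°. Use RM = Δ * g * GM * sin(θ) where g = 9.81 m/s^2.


Formula: GZ = GM * sin(theta); RM = disp * g * GZ
Step 1 — GZ = 2.58 * sin(12°) = 2.58 * 0.207912 = 0.536413 m
Step 2 — RM = 20328000 * 9.81 * 0.536413 ≈ 106970000 N·m (5 s.f.)

106970000 N·m


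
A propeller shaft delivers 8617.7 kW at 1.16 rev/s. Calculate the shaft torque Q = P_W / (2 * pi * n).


Formula: Q = P_W / (2 * pi * n)
Step 1 — P_W = 8617.7 kW * 1000 = 8617700.0 W
Step 2 — 2 * pi * n = 2 * pi * 1.16 = 7.288495
Step 3 — Q = 8617700.0 / 7.288495 ≈ 1182400 N·m (5 s.f.)

1182400 N·m
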